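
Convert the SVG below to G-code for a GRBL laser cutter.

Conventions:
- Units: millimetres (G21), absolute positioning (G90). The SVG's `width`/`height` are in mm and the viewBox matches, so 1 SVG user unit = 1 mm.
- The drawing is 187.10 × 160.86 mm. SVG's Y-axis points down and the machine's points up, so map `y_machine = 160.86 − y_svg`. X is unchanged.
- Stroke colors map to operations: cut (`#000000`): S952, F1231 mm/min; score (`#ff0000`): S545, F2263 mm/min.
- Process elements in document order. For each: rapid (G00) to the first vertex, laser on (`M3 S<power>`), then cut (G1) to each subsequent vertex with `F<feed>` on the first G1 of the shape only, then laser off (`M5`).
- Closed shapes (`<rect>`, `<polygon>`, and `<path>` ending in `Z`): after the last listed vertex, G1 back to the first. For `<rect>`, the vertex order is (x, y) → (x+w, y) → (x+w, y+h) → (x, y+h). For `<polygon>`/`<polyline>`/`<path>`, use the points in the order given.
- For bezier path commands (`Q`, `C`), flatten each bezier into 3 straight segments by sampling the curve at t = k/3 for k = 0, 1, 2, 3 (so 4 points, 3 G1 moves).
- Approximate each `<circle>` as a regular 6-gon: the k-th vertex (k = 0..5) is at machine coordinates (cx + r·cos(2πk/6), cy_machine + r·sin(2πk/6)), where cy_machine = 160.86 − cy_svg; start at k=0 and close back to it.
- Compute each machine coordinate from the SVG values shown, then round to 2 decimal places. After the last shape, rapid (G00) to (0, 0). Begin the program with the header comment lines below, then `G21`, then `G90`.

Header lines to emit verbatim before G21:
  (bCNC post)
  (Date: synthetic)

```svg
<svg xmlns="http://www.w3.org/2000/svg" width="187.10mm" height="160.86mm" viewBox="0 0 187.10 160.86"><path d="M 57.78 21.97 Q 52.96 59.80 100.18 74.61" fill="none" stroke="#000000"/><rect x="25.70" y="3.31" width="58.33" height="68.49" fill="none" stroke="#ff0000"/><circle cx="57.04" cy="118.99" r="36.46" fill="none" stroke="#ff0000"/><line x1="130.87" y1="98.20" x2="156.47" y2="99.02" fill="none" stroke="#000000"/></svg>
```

(bCNC post)
(Date: synthetic)
G21
G90
G00 X57.78 Y138.89
M3 S952
G1 X60.35 Y116.23 F1231
G1 X74.48 Y98.68
G1 X100.18 Y86.25
M5
G00 X25.70 Y157.55
M3 S545
G1 X84.03 Y157.55 F2263
G1 X84.03 Y89.06
G1 X25.70 Y89.06
G1 X25.70 Y157.55
M5
G00 X93.50 Y41.87
M3 S545
G1 X75.27 Y73.45 F2263
G1 X38.81 Y73.45
G1 X20.58 Y41.87
G1 X38.81 Y10.29
G1 X75.27 Y10.29
G1 X93.50 Y41.87
M5
G00 X130.87 Y62.66
M3 S952
G1 X156.47 Y61.84 F1231
M5
G00 X0.00 Y0.00

1 u = 1 mm; y_m = 160.86 − y.

[1] `<path>` quadratic bezier, #000000→cut S952 F1231: (57.78,138.89) → (60.35,116.23) → (74.48,98.68) → (100.18,86.25)

[2] `<rect>` rectangle, #ff0000→score S545 F2263: (25.70,157.55) → (84.03,157.55) → (84.03,89.06) → (25.70,89.06) → (25.70,157.55) (closed)

[3] `<circle>` circle, #ff0000→score S545 F2263: (93.50,41.87) → (75.27,73.45) → (38.81,73.45) → (20.58,41.87) → (38.81,10.29) → (75.27,10.29) → (93.50,41.87) (closed)

[4] `<line>` line segment, #000000→cut S952 F1231: (130.87,62.66) → (156.47,61.84)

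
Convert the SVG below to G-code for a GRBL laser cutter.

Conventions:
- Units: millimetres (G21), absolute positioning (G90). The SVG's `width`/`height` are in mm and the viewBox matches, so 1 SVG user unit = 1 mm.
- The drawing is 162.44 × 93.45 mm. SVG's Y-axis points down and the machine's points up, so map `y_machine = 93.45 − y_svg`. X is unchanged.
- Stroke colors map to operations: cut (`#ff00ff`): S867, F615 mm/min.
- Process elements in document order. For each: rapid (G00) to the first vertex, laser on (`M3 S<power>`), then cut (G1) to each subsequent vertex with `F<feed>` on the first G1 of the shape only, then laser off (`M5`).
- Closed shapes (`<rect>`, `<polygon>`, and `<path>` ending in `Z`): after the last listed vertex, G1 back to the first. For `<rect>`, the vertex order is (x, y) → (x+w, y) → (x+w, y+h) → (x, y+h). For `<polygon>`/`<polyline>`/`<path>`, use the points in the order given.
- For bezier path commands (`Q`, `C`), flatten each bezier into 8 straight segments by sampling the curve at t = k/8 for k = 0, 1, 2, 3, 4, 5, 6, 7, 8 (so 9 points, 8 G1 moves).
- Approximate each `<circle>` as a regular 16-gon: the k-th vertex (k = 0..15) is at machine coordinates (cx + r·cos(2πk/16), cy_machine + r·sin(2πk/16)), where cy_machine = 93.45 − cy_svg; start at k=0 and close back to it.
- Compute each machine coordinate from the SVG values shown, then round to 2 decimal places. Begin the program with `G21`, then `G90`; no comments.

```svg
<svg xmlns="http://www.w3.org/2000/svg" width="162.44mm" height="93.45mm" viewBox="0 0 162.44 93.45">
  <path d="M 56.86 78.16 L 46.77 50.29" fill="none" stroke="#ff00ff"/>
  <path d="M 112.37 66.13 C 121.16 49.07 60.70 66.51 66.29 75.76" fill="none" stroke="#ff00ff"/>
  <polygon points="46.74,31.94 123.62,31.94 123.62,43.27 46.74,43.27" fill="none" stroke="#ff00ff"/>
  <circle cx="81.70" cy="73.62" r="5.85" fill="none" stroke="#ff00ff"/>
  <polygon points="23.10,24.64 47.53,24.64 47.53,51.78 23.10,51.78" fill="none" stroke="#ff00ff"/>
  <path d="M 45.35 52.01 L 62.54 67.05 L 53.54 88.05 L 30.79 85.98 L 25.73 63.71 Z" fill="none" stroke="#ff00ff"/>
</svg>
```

1 u = 1 mm; y_m = 93.45 − y.

[1] `<path>` line segment, #ff00ff→cut S867 F615: (56.86,15.29) → (46.77,43.16)

[2] `<path>` cubic bezier, #ff00ff→cut S867 F615: (112.37,27.32) → (112.68,32.18) → (108.09,34.31) → (100.18,34.21) → (90.53,32.37) → (80.73,29.30) → (72.37,25.50) → (67.03,21.46) → (66.29,17.69)

[3] `<polygon>` rectangle, #ff00ff→cut S867 F615: (46.74,61.51) → (123.62,61.51) → (123.62,50.18) → (46.74,50.18) → (46.74,61.51) (closed)

[4] `<circle>` circle, #ff00ff→cut S867 F615: (87.55,19.83) → (87.10,22.07) → (85.84,23.97) → (83.94,25.23) → (81.70,25.68) → (79.46,25.23) → (77.56,23.97) → (76.30,22.07) → (75.85,19.83) → (76.30,17.59) → (77.56,15.69) → (79.46,14.43) → (81.70,13.98) → (83.94,14.43) → (85.84,15.69) → (87.10,17.59) → (87.55,19.83) (closed)

[5] `<polygon>` rectangle, #ff00ff→cut S867 F615: (23.10,68.81) → (47.53,68.81) → (47.53,41.67) → (23.10,41.67) → (23.10,68.81) (closed)

[6] `<path>` regular polygon, #ff00ff→cut S867 F615: (45.35,41.44) → (62.54,26.40) → (53.54,5.40) → (30.79,7.47) → (25.73,29.74) → (45.35,41.44) (closed)

G21
G90
G00 X56.86 Y15.29
M3 S867
G1 X46.77 Y43.16 F615
M5
G00 X112.37 Y27.32
M3 S867
G1 X112.68 Y32.18 F615
G1 X108.09 Y34.31
G1 X100.18 Y34.21
G1 X90.53 Y32.37
G1 X80.73 Y29.30
G1 X72.37 Y25.50
G1 X67.03 Y21.46
G1 X66.29 Y17.69
M5
G00 X46.74 Y61.51
M3 S867
G1 X123.62 Y61.51 F615
G1 X123.62 Y50.18
G1 X46.74 Y50.18
G1 X46.74 Y61.51
M5
G00 X87.55 Y19.83
M3 S867
G1 X87.10 Y22.07 F615
G1 X85.84 Y23.97
G1 X83.94 Y25.23
G1 X81.70 Y25.68
G1 X79.46 Y25.23
G1 X77.56 Y23.97
G1 X76.30 Y22.07
G1 X75.85 Y19.83
G1 X76.30 Y17.59
G1 X77.56 Y15.69
G1 X79.46 Y14.43
G1 X81.70 Y13.98
G1 X83.94 Y14.43
G1 X85.84 Y15.69
G1 X87.10 Y17.59
G1 X87.55 Y19.83
M5
G00 X23.10 Y68.81
M3 S867
G1 X47.53 Y68.81 F615
G1 X47.53 Y41.67
G1 X23.10 Y41.67
G1 X23.10 Y68.81
M5
G00 X45.35 Y41.44
M3 S867
G1 X62.54 Y26.40 F615
G1 X53.54 Y5.40
G1 X30.79 Y7.47
G1 X25.73 Y29.74
G1 X45.35 Y41.44
M5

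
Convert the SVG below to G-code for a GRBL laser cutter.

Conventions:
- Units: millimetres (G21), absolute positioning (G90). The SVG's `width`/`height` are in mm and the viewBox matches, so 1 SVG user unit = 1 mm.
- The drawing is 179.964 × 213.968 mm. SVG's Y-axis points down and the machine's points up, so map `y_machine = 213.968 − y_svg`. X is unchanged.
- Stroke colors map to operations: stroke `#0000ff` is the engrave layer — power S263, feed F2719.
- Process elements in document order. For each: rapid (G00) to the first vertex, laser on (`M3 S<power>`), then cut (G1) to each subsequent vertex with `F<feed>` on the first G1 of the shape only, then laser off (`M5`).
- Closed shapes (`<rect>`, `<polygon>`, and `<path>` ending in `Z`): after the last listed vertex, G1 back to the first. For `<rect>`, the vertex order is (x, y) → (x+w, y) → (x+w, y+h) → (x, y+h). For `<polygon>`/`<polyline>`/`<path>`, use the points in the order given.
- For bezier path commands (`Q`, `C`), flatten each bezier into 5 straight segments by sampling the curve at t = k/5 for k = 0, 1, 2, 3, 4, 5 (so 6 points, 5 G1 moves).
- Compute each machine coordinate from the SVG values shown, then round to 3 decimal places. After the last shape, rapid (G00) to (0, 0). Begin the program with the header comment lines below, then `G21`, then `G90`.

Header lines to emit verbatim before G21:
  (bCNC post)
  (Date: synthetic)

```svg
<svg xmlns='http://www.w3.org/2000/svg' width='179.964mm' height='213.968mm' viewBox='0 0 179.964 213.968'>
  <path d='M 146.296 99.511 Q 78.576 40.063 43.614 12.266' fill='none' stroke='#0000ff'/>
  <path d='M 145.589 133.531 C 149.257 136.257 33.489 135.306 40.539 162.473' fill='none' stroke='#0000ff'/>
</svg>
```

(bCNC post)
(Date: synthetic)
G21
G90
G00 X146.296 Y114.457
M3 S263
G1 X120.518 Y136.970 F2719
G1 X97.361 Y156.951
G1 X76.825 Y174.400
G1 X58.909 Y189.317
G1 X43.614 Y201.702
M5
G00 X145.589 Y80.437
M3 S263
G1 X135.396 Y78.988 F2719
G1 X108.166 Y76.896
G1 X75.527 Y72.634
G1 X49.109 Y64.675
G1 X40.539 Y51.495
M5
G00 X0.000 Y0.000

1 u = 1 mm; y_m = 213.968 − y.

[1] `<path>` quadratic bezier, #0000ff→engrave S263 F2719: (146.296,114.457) → (120.518,136.970) → (97.361,156.951) → (76.825,174.400) → (58.909,189.317) → (43.614,201.702)

[2] `<path>` cubic bezier, #0000ff→engrave S263 F2719: (145.589,80.437) → (135.396,78.988) → (108.166,76.896) → (75.527,72.634) → (49.109,64.675) → (40.539,51.495)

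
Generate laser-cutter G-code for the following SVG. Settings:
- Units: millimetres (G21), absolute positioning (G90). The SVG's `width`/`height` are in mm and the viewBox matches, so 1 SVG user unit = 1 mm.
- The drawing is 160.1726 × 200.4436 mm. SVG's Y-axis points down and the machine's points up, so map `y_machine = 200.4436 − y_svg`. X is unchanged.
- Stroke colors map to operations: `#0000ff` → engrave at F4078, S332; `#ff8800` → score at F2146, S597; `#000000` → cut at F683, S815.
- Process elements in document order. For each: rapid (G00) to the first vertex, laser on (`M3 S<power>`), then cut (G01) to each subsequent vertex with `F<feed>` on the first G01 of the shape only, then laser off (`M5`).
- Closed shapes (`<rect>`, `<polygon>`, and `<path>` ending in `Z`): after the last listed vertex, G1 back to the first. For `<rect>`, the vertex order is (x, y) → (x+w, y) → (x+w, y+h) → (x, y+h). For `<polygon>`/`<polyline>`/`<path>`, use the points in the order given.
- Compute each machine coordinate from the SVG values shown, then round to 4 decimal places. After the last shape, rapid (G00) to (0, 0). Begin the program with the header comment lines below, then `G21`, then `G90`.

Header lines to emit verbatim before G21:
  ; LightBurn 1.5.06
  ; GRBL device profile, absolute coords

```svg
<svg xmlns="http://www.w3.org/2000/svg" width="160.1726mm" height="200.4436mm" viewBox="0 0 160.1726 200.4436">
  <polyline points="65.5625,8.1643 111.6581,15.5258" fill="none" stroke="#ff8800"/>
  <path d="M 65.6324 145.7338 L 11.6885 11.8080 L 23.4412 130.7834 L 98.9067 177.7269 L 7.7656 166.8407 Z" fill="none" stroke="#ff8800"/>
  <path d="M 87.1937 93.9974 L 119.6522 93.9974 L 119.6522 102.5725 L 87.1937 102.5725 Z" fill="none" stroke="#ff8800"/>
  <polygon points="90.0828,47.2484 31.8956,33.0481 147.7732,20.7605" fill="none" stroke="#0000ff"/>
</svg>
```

; LightBurn 1.5.06
; GRBL device profile, absolute coords
G21
G90
G00 X65.5625 Y192.2793
M3 S597
G01 X111.6581 Y184.9178 F2146
M5
G00 X65.6324 Y54.7098
M3 S597
G01 X11.6885 Y188.6356 F2146
G01 X23.4412 Y69.6602
G01 X98.9067 Y22.7167
G01 X7.7656 Y33.6029
G01 X65.6324 Y54.7098
M5
G00 X87.1937 Y106.4462
M3 S597
G01 X119.6522 Y106.4462 F2146
G01 X119.6522 Y97.8711
G01 X87.1937 Y97.8711
G01 X87.1937 Y106.4462
M5
G00 X90.0828 Y153.1952
M3 S332
G01 X31.8956 Y167.3955 F4078
G01 X147.7732 Y179.6831
G01 X90.0828 Y153.1952
M5
G00 X0.0000 Y0.0000

1 u = 1 mm; y_m = 200.4436 − y.

[1] `<polyline>` line segment, #ff8800→score S597 F2146: (65.5625,192.2793) → (111.6581,184.9178)

[2] `<path>` closed polygon, #ff8800→score S597 F2146: (65.6324,54.7098) → (11.6885,188.6356) → (23.4412,69.6602) → (98.9067,22.7167) → (7.7656,33.6029) → (65.6324,54.7098) (closed)

[3] `<path>` rectangle, #ff8800→score S597 F2146: (87.1937,106.4462) → (119.6522,106.4462) → (119.6522,97.8711) → (87.1937,97.8711) → (87.1937,106.4462) (closed)

[4] `<polygon>` closed polygon, #0000ff→engrave S332 F4078: (90.0828,153.1952) → (31.8956,167.3955) → (147.7732,179.6831) → (90.0828,153.1952) (closed)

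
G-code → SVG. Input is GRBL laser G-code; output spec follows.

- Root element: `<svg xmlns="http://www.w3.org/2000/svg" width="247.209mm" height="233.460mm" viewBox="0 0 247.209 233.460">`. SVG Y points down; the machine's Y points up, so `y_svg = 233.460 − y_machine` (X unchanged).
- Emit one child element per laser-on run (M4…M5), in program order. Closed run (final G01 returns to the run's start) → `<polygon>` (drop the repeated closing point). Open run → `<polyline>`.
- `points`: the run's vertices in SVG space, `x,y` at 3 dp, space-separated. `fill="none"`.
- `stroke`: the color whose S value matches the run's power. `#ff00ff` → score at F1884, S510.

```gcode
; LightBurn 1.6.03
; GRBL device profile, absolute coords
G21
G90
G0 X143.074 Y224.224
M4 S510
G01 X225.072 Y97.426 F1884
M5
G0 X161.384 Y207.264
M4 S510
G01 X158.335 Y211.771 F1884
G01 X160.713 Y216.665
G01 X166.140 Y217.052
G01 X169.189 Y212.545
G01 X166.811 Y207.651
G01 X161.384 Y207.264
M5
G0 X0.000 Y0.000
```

<svg xmlns="http://www.w3.org/2000/svg" width="247.209mm" height="233.460mm" viewBox="0 0 247.209 233.460">
  <polyline points="143.074,9.236 225.072,136.034" fill="none" stroke="#ff00ff"/>
  <polygon points="161.384,26.196 158.335,21.689 160.713,16.795 166.140,16.408 169.189,20.915 166.811,25.809" fill="none" stroke="#ff00ff"/>
</svg>

Each laser-on run becomes one SVG element. Flip Y back into SVG space with y_svg = 233.460 − y_machine. Every run uses S510, so all elements get stroke `#ff00ff` (score).

Run 1: The run is open, so emit a `<polyline>` with points (Y-flipped): 143.074,9.236 225.072,136.034.

Run 2: The run returns to its start, so emit a `<polygon>` with points (Y-flipped): 161.384,26.196 158.335,21.689 160.713,16.795 166.140,16.408 169.189,20.915 166.811,25.809.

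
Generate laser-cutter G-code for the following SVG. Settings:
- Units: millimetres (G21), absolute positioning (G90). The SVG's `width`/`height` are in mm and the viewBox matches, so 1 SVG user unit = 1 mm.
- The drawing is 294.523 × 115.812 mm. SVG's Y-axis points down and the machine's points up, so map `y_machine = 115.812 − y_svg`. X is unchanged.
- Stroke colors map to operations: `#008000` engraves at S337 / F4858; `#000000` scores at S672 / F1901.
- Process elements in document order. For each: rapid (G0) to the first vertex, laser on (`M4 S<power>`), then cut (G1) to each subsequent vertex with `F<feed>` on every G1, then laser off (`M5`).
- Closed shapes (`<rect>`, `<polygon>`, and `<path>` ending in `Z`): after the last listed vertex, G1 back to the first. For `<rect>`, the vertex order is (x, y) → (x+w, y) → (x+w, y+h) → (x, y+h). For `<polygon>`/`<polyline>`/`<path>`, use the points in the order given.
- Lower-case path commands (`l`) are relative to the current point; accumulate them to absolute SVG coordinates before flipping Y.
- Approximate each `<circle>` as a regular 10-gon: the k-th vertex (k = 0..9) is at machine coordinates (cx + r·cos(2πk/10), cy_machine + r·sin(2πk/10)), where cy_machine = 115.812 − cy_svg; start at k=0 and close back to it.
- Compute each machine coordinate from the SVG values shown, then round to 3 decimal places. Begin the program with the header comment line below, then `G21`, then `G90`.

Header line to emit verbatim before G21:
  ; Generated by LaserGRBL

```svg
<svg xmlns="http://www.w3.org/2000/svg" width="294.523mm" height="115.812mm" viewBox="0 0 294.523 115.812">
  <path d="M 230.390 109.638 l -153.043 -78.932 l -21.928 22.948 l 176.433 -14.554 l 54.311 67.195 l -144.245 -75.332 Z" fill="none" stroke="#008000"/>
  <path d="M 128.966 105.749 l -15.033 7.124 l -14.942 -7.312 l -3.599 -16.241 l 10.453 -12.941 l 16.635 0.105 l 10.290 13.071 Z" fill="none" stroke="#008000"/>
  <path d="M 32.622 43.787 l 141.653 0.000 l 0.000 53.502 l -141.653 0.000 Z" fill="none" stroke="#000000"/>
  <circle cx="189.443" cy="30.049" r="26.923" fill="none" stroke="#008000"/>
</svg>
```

Since the viewBox matches the mm dimensions, user units are millimetres directly. The only transform is the Y-flip y_m = 115.812 − y_svg.

Shape 1 is a closed polygon drawn with `<path>`. Its stroke #008000 means engrave at S337, F4858. After flipping Y the toolpath is (230.390,6.174) → (77.347,85.106) → (55.419,62.158) → (231.852,76.712) → (286.163,9.517) → (141.918,84.849) → (230.390,6.174), returning to the start.

Shape 2 is a regular polygon drawn with `<path>`. Its stroke #008000 means engrave at S337, F4858. After flipping Y the toolpath is (128.966,10.063) → (113.933,2.939) → (98.991,10.251) → (95.392,26.492) → (105.845,39.433) → (122.480,39.328) → (132.770,26.257) → (128.966,10.063), returning to the start.

Shape 3 is a rectangle drawn with `<path>`. Its stroke #000000 means score at S672, F1901. After flipping Y the toolpath is (32.622,72.025) → (174.275,72.025) → (174.275,18.523) → (32.622,18.523) → (32.622,72.025), returning to the start.

Shape 4 is a circle drawn with `<circle>`. Its stroke #008000 means engrave at S337, F4858. After flipping Y the toolpath is (216.366,85.763) → (211.224,101.588) → (197.763,111.368) → (181.123,111.368) → (167.662,101.588) → (162.520,85.763) → (167.662,69.938) → (181.123,60.158) → (197.763,60.158) → (211.224,69.938) → (216.366,85.763), returning to the start.

; Generated by LaserGRBL
G21
G90
G0 X230.390 Y6.174
M4 S337
G1 X77.347 Y85.106 F4858
G1 X55.419 Y62.158 F4858
G1 X231.852 Y76.712 F4858
G1 X286.163 Y9.517 F4858
G1 X141.918 Y84.849 F4858
G1 X230.390 Y6.174 F4858
M5
G0 X128.966 Y10.063
M4 S337
G1 X113.933 Y2.939 F4858
G1 X98.991 Y10.251 F4858
G1 X95.392 Y26.492 F4858
G1 X105.845 Y39.433 F4858
G1 X122.480 Y39.328 F4858
G1 X132.770 Y26.257 F4858
G1 X128.966 Y10.063 F4858
M5
G0 X32.622 Y72.025
M4 S672
G1 X174.275 Y72.025 F1901
G1 X174.275 Y18.523 F1901
G1 X32.622 Y18.523 F1901
G1 X32.622 Y72.025 F1901
M5
G0 X216.366 Y85.763
M4 S337
G1 X211.224 Y101.588 F4858
G1 X197.763 Y111.368 F4858
G1 X181.123 Y111.368 F4858
G1 X167.662 Y101.588 F4858
G1 X162.520 Y85.763 F4858
G1 X167.662 Y69.938 F4858
G1 X181.123 Y60.158 F4858
G1 X197.763 Y60.158 F4858
G1 X211.224 Y69.938 F4858
G1 X216.366 Y85.763 F4858
M5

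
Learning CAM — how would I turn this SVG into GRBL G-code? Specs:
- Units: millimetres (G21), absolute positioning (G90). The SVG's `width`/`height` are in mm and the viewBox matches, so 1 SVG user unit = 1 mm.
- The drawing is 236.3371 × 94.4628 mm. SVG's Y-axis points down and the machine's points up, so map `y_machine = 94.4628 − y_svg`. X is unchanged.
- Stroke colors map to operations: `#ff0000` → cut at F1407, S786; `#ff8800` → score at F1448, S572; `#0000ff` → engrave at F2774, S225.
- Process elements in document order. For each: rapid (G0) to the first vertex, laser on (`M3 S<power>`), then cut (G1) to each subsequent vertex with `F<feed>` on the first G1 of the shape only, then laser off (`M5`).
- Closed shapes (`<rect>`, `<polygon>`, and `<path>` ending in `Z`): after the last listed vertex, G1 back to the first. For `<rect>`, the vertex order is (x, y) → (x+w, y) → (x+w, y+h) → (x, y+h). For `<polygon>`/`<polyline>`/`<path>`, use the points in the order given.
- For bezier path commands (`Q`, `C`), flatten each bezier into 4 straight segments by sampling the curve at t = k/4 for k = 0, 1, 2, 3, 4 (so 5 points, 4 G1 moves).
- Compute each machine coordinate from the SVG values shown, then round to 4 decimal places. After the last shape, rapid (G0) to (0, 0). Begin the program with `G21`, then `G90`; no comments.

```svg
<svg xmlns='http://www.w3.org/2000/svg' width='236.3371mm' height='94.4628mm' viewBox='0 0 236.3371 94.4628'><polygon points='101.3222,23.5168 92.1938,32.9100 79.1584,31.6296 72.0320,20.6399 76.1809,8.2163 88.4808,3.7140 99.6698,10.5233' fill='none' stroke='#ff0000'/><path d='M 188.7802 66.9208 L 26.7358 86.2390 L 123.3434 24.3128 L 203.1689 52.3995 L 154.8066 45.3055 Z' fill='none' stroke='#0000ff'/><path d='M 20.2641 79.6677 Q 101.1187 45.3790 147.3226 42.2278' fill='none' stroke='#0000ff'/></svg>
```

viewBox `0 0 236.3371 94.4628` with mm width/height → 1 unit = 1 mm. Flip: y_m = 94.4628 − y_svg.

**Shape 1** — `<polygon>` regular polygon, stroke `#ff0000` → cut (S786, F1407). Machine vertices: (101.3222,70.9460) → (92.1938,61.5528) → (79.1584,62.8332) → (72.0320,73.8229) → (76.1809,86.2465) → (88.4808,90.7488) → (99.6698,83.9395) → (101.3222,70.9460). Closed: final G1 returns to the first vertex.

**Shape 2** — `<path>` closed polygon, stroke `#0000ff` → engrave (S225, F2774). Machine vertices: (188.7802,27.5420) → (26.7358,8.2238) → (123.3434,70.1500) → (203.1689,42.0633) → (154.8066,49.1573) → (188.7802,27.5420). Closed: final G1 returns to the first vertex.

**Shape 3** — `<path>` quadratic bezier, stroke `#0000ff` → engrave (S225, F2774). Control points (SVG): P0=(20.2641,79.6677), P1=(101.1187,45.3790), P2=(147.3226,42.2278); sampled at t=k/4. Machine vertices: (20.2641,14.7951) → (58.5257,29.9934) → (92.4560,41.2994) → (122.0550,48.7133) → (147.3226,52.2350). Open path.

G21
G90
G0 X101.3222 Y70.9460
M3 S786
G1 X92.1938 Y61.5528 F1407
G1 X79.1584 Y62.8332
G1 X72.0320 Y73.8229
G1 X76.1809 Y86.2465
G1 X88.4808 Y90.7488
G1 X99.6698 Y83.9395
G1 X101.3222 Y70.9460
M5
G0 X188.7802 Y27.5420
M3 S225
G1 X26.7358 Y8.2238 F2774
G1 X123.3434 Y70.1500
G1 X203.1689 Y42.0633
G1 X154.8066 Y49.1573
G1 X188.7802 Y27.5420
M5
G0 X20.2641 Y14.7951
M3 S225
G1 X58.5257 Y29.9934 F2774
G1 X92.4560 Y41.2994
G1 X122.0550 Y48.7133
G1 X147.3226 Y52.2350
M5
G0 X0.0000 Y0.0000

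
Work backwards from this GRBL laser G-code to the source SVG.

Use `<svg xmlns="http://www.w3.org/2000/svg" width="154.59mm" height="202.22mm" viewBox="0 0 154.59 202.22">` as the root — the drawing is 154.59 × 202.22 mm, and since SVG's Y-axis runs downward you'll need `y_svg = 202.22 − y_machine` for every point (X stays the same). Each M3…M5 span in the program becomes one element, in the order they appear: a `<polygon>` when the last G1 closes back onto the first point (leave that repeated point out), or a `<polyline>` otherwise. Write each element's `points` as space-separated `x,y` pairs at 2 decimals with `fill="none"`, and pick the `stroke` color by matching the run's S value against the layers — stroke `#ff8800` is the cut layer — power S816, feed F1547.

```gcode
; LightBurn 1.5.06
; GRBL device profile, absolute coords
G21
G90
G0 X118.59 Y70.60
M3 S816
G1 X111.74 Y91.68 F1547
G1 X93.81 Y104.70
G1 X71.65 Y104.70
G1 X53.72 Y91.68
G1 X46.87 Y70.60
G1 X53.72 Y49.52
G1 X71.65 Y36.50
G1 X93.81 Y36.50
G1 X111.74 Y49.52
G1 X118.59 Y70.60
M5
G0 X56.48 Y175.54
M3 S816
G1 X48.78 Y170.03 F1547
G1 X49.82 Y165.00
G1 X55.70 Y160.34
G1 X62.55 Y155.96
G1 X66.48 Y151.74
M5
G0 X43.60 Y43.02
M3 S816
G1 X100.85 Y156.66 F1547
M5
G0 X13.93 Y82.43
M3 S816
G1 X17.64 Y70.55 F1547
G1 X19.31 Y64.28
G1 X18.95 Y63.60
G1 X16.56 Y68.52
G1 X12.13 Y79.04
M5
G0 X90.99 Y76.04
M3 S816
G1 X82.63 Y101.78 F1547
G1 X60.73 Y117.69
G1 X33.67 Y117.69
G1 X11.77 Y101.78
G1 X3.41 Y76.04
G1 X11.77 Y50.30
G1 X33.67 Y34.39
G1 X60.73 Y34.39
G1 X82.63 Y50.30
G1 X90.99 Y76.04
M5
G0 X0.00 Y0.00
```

y_svg = 202.22 − y_m. Every run uses S816, so all elements get stroke `#ff8800` (cut).

[1] closed run; points: 118.59,131.62 111.74,110.54 93.81,97.52 71.65,97.52 53.72,110.54 46.87,131.62 53.72,152.70 71.65,165.72 93.81,165.72 111.74,152.70

[2] open run; points: 56.48,26.68 48.78,32.19 49.82,37.22 55.70,41.88 62.55,46.26 66.48,50.48

[3] open run; points: 43.60,159.20 100.85,45.56

[4] open run; points: 13.93,119.79 17.64,131.67 19.31,137.94 18.95,138.62 16.56,133.70 12.13,123.18

[5] closed run; points: 90.99,126.18 82.63,100.44 60.73,84.53 33.67,84.53 11.77,100.44 3.41,126.18 11.77,151.92 33.67,167.83 60.73,167.83 82.63,151.92

<svg xmlns="http://www.w3.org/2000/svg" width="154.59mm" height="202.22mm" viewBox="0 0 154.59 202.22">
  <polygon points="118.59,131.62 111.74,110.54 93.81,97.52 71.65,97.52 53.72,110.54 46.87,131.62 53.72,152.70 71.65,165.72 93.81,165.72 111.74,152.70" fill="none" stroke="#ff8800"/>
  <polyline points="56.48,26.68 48.78,32.19 49.82,37.22 55.70,41.88 62.55,46.26 66.48,50.48" fill="none" stroke="#ff8800"/>
  <polyline points="43.60,159.20 100.85,45.56" fill="none" stroke="#ff8800"/>
  <polyline points="13.93,119.79 17.64,131.67 19.31,137.94 18.95,138.62 16.56,133.70 12.13,123.18" fill="none" stroke="#ff8800"/>
  <polygon points="90.99,126.18 82.63,100.44 60.73,84.53 33.67,84.53 11.77,100.44 3.41,126.18 11.77,151.92 33.67,167.83 60.73,167.83 82.63,151.92" fill="none" stroke="#ff8800"/>
</svg>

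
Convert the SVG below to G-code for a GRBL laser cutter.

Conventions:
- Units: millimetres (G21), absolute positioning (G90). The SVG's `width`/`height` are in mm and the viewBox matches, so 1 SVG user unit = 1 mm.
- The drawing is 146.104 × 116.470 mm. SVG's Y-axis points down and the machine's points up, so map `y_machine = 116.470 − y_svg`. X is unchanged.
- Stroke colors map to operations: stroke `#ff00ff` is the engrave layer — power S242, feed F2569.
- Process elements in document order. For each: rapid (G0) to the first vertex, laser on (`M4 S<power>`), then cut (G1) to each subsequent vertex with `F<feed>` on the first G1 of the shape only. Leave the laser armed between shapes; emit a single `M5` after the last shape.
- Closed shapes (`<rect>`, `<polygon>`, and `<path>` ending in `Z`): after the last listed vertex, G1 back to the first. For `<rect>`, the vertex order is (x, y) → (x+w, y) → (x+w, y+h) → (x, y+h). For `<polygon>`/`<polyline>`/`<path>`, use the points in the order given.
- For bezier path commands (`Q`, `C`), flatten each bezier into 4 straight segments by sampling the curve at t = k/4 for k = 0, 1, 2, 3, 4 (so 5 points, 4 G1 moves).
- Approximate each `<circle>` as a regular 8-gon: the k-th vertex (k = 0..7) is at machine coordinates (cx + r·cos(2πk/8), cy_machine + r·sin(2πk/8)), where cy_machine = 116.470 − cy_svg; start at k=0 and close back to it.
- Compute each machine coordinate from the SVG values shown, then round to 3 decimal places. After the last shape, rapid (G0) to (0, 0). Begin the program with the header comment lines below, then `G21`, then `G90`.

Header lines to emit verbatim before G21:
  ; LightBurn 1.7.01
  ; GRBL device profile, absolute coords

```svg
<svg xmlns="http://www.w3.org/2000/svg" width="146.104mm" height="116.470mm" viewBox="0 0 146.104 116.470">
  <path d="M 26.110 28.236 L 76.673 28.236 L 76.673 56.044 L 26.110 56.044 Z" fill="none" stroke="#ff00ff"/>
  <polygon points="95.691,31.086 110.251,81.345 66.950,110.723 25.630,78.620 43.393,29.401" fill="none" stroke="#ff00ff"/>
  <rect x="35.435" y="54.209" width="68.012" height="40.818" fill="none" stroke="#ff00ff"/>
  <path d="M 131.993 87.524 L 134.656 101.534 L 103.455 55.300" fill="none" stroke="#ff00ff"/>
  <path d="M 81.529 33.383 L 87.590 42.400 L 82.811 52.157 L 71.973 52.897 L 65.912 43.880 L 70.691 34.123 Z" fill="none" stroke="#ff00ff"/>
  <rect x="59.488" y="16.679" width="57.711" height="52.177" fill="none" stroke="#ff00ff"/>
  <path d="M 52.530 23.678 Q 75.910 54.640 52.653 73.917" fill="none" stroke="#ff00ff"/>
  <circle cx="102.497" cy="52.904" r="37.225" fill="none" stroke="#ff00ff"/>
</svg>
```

; LightBurn 1.7.01
; GRBL device profile, absolute coords
G21
G90
G0 X26.110 Y88.234
M4 S242
G1 X76.673 Y88.234 F2569
G1 X76.673 Y60.426
G1 X26.110 Y60.426
G1 X26.110 Y88.234
G0 X95.691 Y85.384
M4 S242
G1 X110.251 Y35.125 F2569
G1 X66.950 Y5.747
G1 X25.630 Y37.850
G1 X43.393 Y87.069
G1 X95.691 Y85.384
G0 X35.435 Y62.261
M4 S242
G1 X103.447 Y62.261 F2569
G1 X103.447 Y21.443
G1 X35.435 Y21.443
G1 X35.435 Y62.261
G0 X131.993 Y28.946
M4 S242
G1 X134.656 Y14.936 F2569
G1 X103.455 Y61.170
G0 X81.529 Y83.087
M4 S242
G1 X87.590 Y74.070 F2569
G1 X82.811 Y64.313
G1 X71.973 Y63.573
G1 X65.912 Y72.590
G1 X70.691 Y82.347
G1 X81.529 Y83.087
G0 X59.488 Y99.791
M4 S242
G1 X117.199 Y99.791 F2569
G1 X117.199 Y47.614
G1 X59.488 Y47.614
G1 X59.488 Y99.791
G0 X52.530 Y92.792
M4 S242
G1 X61.305 Y78.041 F2569
G1 X64.251 Y64.751
G1 X61.367 Y52.922
G1 X52.653 Y42.553
G0 X139.722 Y63.566
M4 S242
G1 X128.819 Y89.888 F2569
G1 X102.497 Y100.791
G1 X76.175 Y89.888
G1 X65.272 Y63.566
G1 X76.175 Y37.244
G1 X102.497 Y26.341
G1 X128.819 Y37.244
G1 X139.722 Y63.566
M5
G0 X0.000 Y0.000

viewBox `0 0 146.104 116.470` with mm width/height → 1 unit = 1 mm. Flip: y_m = 116.470 − y_svg.

**Shape 1** — `<path>` rectangle, stroke `#ff00ff` → engrave (S242, F2569). Machine vertices: (26.110,88.234) → (76.673,88.234) → (76.673,60.426) → (26.110,60.426) → (26.110,88.234). Closed: final G1 returns to the first vertex.

**Shape 2** — `<polygon>` regular polygon, stroke `#ff00ff` → engrave (S242, F2569). Machine vertices: (95.691,85.384) → (110.251,35.125) → (66.950,5.747) → (25.630,37.850) → (43.393,87.069) → (95.691,85.384). Closed: final G1 returns to the first vertex.

**Shape 3** — `<rect>` rectangle, stroke `#ff00ff` → engrave (S242, F2569). Machine vertices: (35.435,62.261) → (103.447,62.261) → (103.447,21.443) → (35.435,21.443) → (35.435,62.261). Closed: final G1 returns to the first vertex.

**Shape 4** — `<path>` open polyline, stroke `#ff00ff` → engrave (S242, F2569). Machine vertices: (131.993,28.946) → (134.656,14.936) → (103.455,61.170). Open path.

**Shape 5** — `<path>` regular polygon, stroke `#ff00ff` → engrave (S242, F2569). Machine vertices: (81.529,83.087) → (87.590,74.070) → (82.811,64.313) → (71.973,63.573) → (65.912,72.590) → (70.691,82.347) → (81.529,83.087). Closed: final G1 returns to the first vertex.

**Shape 6** — `<rect>` rectangle, stroke `#ff00ff` → engrave (S242, F2569). Machine vertices: (59.488,99.791) → (117.199,99.791) → (117.199,47.614) → (59.488,47.614) → (59.488,99.791). Closed: final G1 returns to the first vertex.

**Shape 7** — `<path>` quadratic bezier, stroke `#ff00ff` → engrave (S242, F2569). Control points (SVG): P0=(52.530,23.678), P1=(75.910,54.640), P2=(52.653,73.917); sampled at t=k/4. Machine vertices: (52.530,92.792) → (61.305,78.041) → (64.251,64.751) → (61.367,52.922) → (52.653,42.553). Open path.

**Shape 8** — `<circle>` circle, stroke `#ff00ff` → engrave (S242, F2569). Machine vertices: (139.722,63.566) → (128.819,89.888) → (102.497,100.791) → (76.175,89.888) → (65.272,63.566) → (76.175,37.244) → (102.497,26.341) → (128.819,37.244) → (139.722,63.566). Closed: final G1 returns to the first vertex.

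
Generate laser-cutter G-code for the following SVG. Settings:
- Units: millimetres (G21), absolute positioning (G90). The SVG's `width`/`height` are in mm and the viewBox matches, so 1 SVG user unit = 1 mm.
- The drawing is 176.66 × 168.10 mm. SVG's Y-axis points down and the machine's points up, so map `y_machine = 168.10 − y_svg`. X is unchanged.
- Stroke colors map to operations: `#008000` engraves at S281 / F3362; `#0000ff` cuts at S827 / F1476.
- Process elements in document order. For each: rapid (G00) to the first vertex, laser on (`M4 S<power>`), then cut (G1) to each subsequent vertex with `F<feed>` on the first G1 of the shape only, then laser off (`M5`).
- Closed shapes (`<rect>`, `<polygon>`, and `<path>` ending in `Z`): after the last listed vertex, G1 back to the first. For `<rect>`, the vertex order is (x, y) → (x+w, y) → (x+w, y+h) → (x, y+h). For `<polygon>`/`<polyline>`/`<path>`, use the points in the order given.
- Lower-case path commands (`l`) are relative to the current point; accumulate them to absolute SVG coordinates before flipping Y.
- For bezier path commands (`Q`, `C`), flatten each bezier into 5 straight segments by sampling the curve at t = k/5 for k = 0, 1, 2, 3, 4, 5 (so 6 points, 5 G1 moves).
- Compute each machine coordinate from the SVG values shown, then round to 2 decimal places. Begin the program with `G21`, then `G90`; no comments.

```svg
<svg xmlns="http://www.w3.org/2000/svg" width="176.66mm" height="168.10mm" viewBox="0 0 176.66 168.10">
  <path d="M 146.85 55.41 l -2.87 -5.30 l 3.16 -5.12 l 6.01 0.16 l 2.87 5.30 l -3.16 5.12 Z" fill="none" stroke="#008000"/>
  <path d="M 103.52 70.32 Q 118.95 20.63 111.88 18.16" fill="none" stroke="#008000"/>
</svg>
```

1 u = 1 mm; y_m = 168.10 − y.

[1] `<path>` regular polygon, #008000→engrave S281 F3362: (146.85,112.69) → (143.98,117.99) → (147.14,123.11) → (153.15,122.95) → (156.02,117.65) → (152.86,112.53) → (146.85,112.69) (closed)

[2] `<path>` quadratic bezier, #008000→engrave S281 F3362: (103.52,97.78) → (108.79,115.77) → (112.26,129.98) → (113.94,140.41) → (113.81,147.06) → (111.88,149.94)

G21
G90
G00 X146.85 Y112.69
M4 S281
G1 X143.98 Y117.99 F3362
G1 X147.14 Y123.11
G1 X153.15 Y122.95
G1 X156.02 Y117.65
G1 X152.86 Y112.53
G1 X146.85 Y112.69
M5
G00 X103.52 Y97.78
M4 S281
G1 X108.79 Y115.77 F3362
G1 X112.26 Y129.98
G1 X113.94 Y140.41
G1 X113.81 Y147.06
G1 X111.88 Y149.94
M5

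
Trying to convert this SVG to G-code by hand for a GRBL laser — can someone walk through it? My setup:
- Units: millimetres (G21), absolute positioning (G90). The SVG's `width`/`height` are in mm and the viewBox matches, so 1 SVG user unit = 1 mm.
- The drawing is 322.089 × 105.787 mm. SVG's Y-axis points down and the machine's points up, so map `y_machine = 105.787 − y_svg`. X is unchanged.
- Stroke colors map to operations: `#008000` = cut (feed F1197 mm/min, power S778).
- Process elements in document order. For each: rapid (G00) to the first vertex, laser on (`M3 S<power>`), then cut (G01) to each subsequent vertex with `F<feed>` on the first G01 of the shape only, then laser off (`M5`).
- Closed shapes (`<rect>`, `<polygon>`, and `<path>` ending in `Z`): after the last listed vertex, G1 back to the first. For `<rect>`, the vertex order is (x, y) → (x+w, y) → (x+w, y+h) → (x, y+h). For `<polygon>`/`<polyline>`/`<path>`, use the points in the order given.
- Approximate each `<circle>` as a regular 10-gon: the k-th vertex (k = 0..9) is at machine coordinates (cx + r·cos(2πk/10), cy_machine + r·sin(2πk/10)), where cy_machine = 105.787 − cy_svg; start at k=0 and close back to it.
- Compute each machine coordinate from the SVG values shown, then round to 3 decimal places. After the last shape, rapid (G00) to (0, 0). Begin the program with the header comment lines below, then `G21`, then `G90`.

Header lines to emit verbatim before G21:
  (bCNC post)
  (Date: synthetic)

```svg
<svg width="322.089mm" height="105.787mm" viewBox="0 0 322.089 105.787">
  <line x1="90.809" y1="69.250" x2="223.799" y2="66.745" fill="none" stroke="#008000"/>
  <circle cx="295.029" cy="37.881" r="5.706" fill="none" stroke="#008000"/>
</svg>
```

(bCNC post)
(Date: synthetic)
G21
G90
G00 X90.809 Y36.537
M3 S778
G01 X223.799 Y39.042 F1197
M5
G00 X300.735 Y67.906
M3 S778
G01 X299.645 Y71.260 F1197
G01 X296.792 Y73.333
G01 X293.266 Y73.333
G01 X290.413 Y71.260
G01 X289.323 Y67.906
G01 X290.413 Y64.552
G01 X293.266 Y62.479
G01 X296.792 Y62.479
G01 X299.645 Y64.552
G01 X300.735 Y67.906
M5
G00 X0.000 Y0.000

viewBox `0 0 322.089 105.787` with mm width/height → 1 unit = 1 mm. Flip: y_m = 105.787 − y_svg.

**Shape 1** — `<line>` line segment, stroke `#008000` → cut (S778, F1197). Machine vertices: (90.809,36.537) → (223.799,39.042). Open path.

**Shape 2** — `<circle>` circle, stroke `#008000` → cut (S778, F1197). Machine vertices: (300.735,67.906) → (299.645,71.260) → (296.792,73.333) → (293.266,73.333) → (290.413,71.260) → (289.323,67.906) → (290.413,64.552) → (293.266,62.479) → (296.792,62.479) → (299.645,64.552) → (300.735,67.906). Closed: final G1 returns to the first vertex.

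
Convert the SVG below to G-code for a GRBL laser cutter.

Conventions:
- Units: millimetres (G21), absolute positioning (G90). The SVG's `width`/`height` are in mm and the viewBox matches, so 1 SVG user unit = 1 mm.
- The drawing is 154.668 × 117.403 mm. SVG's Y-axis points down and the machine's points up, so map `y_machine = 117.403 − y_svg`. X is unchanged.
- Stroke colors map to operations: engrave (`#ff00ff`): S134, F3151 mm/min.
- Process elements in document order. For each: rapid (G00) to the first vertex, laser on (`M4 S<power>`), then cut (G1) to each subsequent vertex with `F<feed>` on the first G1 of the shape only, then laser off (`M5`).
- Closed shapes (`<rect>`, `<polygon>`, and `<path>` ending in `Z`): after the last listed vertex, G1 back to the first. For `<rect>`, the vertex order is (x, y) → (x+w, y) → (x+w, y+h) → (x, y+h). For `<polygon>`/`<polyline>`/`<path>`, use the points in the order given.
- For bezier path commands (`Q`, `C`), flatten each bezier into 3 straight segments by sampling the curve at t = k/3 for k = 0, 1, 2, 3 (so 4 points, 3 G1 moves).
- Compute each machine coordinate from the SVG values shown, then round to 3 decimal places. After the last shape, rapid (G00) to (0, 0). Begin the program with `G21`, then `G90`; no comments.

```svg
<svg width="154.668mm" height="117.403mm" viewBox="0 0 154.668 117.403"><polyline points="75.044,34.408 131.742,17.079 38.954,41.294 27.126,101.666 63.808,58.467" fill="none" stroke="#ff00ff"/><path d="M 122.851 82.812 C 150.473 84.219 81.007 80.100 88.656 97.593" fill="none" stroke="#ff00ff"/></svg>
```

G21
G90
G00 X75.044 Y82.995
M4 S134
G1 X131.742 Y100.324 F3151
G1 X38.954 Y76.109
G1 X27.126 Y15.737
G1 X63.808 Y58.936
M5
G00 X122.851 Y34.591
M4 S134
G1 X124.562 Y34.021 F3151
G1 X100.260 Y31.104
G1 X88.656 Y19.810
M5
G00 X0.000 Y0.000

1 u = 1 mm; y_m = 117.403 − y.

[1] `<polyline>` open polyline, #ff00ff→engrave S134 F3151: (75.044,82.995) → (131.742,100.324) → (38.954,76.109) → (27.126,15.737) → (63.808,58.936)

[2] `<path>` cubic bezier, #ff00ff→engrave S134 F3151: (122.851,34.591) → (124.562,34.021) → (100.260,31.104) → (88.656,19.810)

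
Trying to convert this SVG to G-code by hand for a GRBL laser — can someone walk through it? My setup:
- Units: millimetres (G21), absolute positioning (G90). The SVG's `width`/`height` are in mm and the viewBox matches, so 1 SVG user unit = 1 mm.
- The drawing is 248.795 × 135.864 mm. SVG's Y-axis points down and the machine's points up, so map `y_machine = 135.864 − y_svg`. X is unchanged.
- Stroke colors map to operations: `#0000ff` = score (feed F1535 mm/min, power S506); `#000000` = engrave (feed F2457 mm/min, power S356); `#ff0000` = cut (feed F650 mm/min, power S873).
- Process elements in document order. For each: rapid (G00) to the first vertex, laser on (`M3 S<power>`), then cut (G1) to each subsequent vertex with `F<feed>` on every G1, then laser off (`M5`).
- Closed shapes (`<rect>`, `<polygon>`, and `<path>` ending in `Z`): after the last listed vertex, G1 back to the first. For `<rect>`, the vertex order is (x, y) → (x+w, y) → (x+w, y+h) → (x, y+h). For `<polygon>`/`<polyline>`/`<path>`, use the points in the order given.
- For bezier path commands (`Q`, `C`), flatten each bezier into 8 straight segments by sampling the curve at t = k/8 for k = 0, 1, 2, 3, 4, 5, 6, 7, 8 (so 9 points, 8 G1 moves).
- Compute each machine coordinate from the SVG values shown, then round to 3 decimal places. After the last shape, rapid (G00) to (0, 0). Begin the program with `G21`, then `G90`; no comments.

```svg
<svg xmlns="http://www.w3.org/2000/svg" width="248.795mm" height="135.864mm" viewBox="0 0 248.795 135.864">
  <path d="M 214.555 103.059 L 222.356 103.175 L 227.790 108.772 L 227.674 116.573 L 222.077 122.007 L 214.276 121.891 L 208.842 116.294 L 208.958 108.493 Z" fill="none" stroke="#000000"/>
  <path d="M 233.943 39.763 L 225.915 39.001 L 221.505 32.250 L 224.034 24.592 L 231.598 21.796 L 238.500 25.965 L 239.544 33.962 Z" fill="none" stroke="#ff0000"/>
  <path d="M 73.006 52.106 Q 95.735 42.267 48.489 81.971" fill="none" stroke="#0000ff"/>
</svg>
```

G21
G90
G00 X214.555 Y32.805
M3 S356
G1 X222.356 Y32.689 F2457
G1 X227.790 Y27.092 F2457
G1 X227.674 Y19.291 F2457
G1 X222.077 Y13.857 F2457
G1 X214.276 Y13.973 F2457
G1 X208.842 Y19.570 F2457
G1 X208.958 Y27.371 F2457
G1 X214.555 Y32.805 F2457
M5
G00 X233.943 Y96.101
M3 S873
G1 X225.915 Y96.863 F650
G1 X221.505 Y103.614 F650
G1 X224.034 Y111.272 F650
G1 X231.598 Y114.068 F650
G1 X238.500 Y109.899 F650
G1 X239.544 Y101.902 F650
G1 X233.943 Y96.101 F650
M5
G00 X73.006 Y83.758
M3 S506
G1 X77.595 Y85.444 F1535
G1 X79.997 Y85.581 F1535
G1 X80.213 Y84.170 F1535
G1 X78.241 Y81.211 F1535
G1 X74.083 Y76.704 F1535
G1 X67.739 Y70.649 F1535
G1 X59.207 Y63.045 F1535
G1 X48.489 Y53.893 F1535
M5
G00 X0.000 Y0.000

Since the viewBox matches the mm dimensions, user units are millimetres directly. The only transform is the Y-flip y_m = 135.864 − y_svg.

Shape 1 is a regular polygon drawn with `<path>`. Its stroke #000000 means engrave at S356, F2457. After flipping Y the toolpath is (214.555,32.805) → (222.356,32.689) → (227.790,27.092) → (227.674,19.291) → (222.077,13.857) → (214.276,13.973) → (208.842,19.570) → (208.958,27.371) → (214.555,32.805), returning to the start.

Shape 2 is a regular polygon drawn with `<path>`. Its stroke #ff0000 means cut at S873, F650. After flipping Y the toolpath is (233.943,96.101) → (225.915,96.863) → (221.505,103.614) → (224.034,111.272) → (231.598,114.068) → (238.500,109.899) → (239.544,101.902) → (233.943,96.101), returning to the start.

Shape 3 is a quadratic bezier drawn with `<path>`. Its stroke #0000ff means score at S506, F1535. After flipping Y the toolpath is (73.006,83.758) → (77.595,85.444) → (79.997,85.581) → (80.213,84.170) → (78.241,81.211) → (74.083,76.704) → (67.739,70.649) → (59.207,63.045) → (48.489,53.893).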